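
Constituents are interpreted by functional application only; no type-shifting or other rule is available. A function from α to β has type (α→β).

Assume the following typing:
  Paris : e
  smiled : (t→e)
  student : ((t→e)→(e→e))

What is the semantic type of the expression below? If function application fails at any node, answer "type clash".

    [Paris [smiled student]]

e

At [smiled student], student : ((t→e)→(e→e)) takes smiled : (t→e), giving (e→e).
At [Paris [smiled student]], [smiled student] : (e→e) takes Paris : e, giving e.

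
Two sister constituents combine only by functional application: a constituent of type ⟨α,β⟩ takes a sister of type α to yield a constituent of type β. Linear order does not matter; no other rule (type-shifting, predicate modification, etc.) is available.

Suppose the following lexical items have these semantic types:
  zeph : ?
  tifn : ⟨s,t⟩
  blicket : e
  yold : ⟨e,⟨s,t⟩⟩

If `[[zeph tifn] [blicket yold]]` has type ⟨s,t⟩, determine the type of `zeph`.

At [[zeph tifn] [blicket yold]] (required: ⟨s,t⟩): [blicket yold] is ⟨s,t⟩, which is not a function with range ⟨s,t⟩; hence [zeph tifn] is the functor — type ⟨⟨s,t⟩,⟨s,t⟩⟩.
At [zeph tifn] (required: ⟨⟨s,t⟩,⟨s,t⟩⟩): tifn is ⟨s,t⟩, which is not a function with range ⟨⟨s,t⟩,⟨s,t⟩⟩; hence zeph is the functor — type ⟨⟨s,t⟩,⟨⟨s,t⟩,⟨s,t⟩⟩⟩.

⟨⟨s,t⟩,⟨⟨s,t⟩,⟨s,t⟩⟩⟩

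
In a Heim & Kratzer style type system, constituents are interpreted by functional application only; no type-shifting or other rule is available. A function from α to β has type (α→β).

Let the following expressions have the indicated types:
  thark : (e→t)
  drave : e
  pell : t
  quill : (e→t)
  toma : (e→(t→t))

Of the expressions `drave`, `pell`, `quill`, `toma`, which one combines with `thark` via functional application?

drave

drave — combines: thark : (e→t) takes drave : e as argument, giving t.
pell : t — no; thark wants e, and pell wants nothing (atomic).
quill : (e→t) — no; thark wants e, and quill wants e.
toma : (e→(t→t)) — no; thark wants e, and toma wants e.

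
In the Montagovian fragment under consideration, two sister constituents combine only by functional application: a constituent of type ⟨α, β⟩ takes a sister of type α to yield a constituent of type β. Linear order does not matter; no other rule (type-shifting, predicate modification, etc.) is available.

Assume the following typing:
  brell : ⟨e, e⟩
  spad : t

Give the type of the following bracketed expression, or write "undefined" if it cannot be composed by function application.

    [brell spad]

[brell spad]: ⟨e, e⟩ with t — neither is a function whose domain matches the other; composition fails here.

undefined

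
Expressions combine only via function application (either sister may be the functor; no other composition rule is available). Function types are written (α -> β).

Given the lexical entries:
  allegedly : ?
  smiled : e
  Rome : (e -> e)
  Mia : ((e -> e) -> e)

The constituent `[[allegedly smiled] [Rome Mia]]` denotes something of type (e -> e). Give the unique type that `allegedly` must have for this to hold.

For [[allegedly smiled] [Rome Mia]] to have type (e -> e) with [Rome Mia] of type e, [allegedly smiled] must be the function: [allegedly smiled] : (e -> (e -> e)).
For [allegedly smiled] to have type (e -> (e -> e)) with smiled of type e, allegedly must be the function: allegedly : (e -> (e -> (e -> e))).

(e -> (e -> (e -> e)))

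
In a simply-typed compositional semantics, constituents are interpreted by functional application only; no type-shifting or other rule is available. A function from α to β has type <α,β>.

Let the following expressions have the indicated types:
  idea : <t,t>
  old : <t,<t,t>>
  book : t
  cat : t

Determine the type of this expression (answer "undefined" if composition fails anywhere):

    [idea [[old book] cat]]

t

[old book]: <t,<t,t>> applied to t yields <t,t>.
[[old book] cat]: <t,t> applied to t yields t.
[idea [[old book] cat]]: <t,t> applied to t yields t.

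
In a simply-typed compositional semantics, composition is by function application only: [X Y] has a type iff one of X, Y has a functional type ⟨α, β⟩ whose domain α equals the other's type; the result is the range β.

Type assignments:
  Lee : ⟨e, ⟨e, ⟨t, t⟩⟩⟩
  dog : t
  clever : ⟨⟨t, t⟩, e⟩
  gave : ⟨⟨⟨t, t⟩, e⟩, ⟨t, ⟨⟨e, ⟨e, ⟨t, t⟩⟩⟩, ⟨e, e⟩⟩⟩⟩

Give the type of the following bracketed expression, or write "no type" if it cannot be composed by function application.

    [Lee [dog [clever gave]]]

⟨e, e⟩

[clever gave] — gave of type ⟨⟨⟨t, t⟩, e⟩, ⟨t, ⟨⟨e, ⟨e, ⟨t, t⟩⟩⟩, ⟨e, e⟩⟩⟩⟩ combines with clever of type ⟨⟨t, t⟩, e⟩: type ⟨t, ⟨⟨e, ⟨e, ⟨t, t⟩⟩⟩, ⟨e, e⟩⟩⟩.
[dog [clever gave]] — [clever gave] of type ⟨t, ⟨⟨e, ⟨e, ⟨t, t⟩⟩⟩, ⟨e, e⟩⟩⟩ combines with dog of type t: type ⟨⟨e, ⟨e, ⟨t, t⟩⟩⟩, ⟨e, e⟩⟩.
[Lee [dog [clever gave]]] — [dog [clever gave]] of type ⟨⟨e, ⟨e, ⟨t, t⟩⟩⟩, ⟨e, e⟩⟩ combines with Lee of type ⟨e, ⟨e, ⟨t, t⟩⟩⟩: type ⟨e, e⟩.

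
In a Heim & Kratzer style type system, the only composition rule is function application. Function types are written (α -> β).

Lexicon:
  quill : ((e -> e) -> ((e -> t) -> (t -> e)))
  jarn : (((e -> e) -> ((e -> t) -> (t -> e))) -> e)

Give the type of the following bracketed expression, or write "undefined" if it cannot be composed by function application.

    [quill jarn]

e

At [quill jarn], jarn : (((e -> e) -> ((e -> t) -> (t -> e))) -> e) takes quill : ((e -> e) -> ((e -> t) -> (t -> e))), giving e.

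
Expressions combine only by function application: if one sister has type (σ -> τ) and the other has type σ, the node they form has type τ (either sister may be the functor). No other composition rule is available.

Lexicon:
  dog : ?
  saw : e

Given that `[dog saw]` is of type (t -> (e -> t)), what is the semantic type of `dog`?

[dog saw] is required to be (t -> (e -> t)). saw : e cannot yield (t -> (e -> t)) as functor, so dog : (e -> (t -> (e -> t))).

(e -> (t -> (e -> t)))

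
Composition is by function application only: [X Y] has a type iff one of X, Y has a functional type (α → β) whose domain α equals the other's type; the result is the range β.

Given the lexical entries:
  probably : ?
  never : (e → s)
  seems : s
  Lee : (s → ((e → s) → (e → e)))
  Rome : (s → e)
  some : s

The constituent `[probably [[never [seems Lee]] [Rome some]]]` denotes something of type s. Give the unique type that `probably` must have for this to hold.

For [probably [[never [seems Lee]] [Rome some]]] to have type s with [[never [seems Lee]] [Rome some]] of type e, probably must be the function: probably : (e → s).

(e → s)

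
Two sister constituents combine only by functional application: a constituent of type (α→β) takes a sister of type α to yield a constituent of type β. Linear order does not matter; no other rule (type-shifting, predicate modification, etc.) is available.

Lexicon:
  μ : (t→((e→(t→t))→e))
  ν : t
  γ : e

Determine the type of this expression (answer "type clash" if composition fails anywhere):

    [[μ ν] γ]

[μ ν]: (t→((e→(t→t))→e)) applied to t yields ((e→(t→t))→e).
At [[μ ν] γ]: neither ((e→(t→t))→e) nor e can take the other as argument; the node is ill-typed.

type clash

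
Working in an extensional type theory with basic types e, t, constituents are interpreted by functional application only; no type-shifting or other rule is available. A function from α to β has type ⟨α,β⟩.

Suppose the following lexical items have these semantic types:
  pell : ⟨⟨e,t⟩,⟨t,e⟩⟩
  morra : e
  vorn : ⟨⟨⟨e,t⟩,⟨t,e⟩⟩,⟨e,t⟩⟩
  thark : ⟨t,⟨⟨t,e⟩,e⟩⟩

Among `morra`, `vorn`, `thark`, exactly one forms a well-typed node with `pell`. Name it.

vorn

morra : e — neither side's domain matches the other.
vorn — combines: vorn : ⟨⟨⟨e,t⟩,⟨t,e⟩⟩,⟨e,t⟩⟩ takes pell : ⟨⟨e,t⟩,⟨t,e⟩⟩ as argument, giving ⟨e,t⟩.
thark : ⟨t,⟨⟨t,e⟩,e⟩⟩ — neither side's domain matches the other.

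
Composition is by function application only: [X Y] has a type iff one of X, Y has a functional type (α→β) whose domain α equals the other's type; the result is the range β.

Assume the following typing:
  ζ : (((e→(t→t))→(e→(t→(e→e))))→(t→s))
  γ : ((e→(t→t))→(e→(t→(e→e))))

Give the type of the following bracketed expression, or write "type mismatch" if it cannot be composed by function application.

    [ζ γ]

[ζ γ]: (((e→(t→t))→(e→(t→(e→e))))→(t→s)) applied to ((e→(t→t))→(e→(t→(e→e)))) yields (t→s).

(t→s)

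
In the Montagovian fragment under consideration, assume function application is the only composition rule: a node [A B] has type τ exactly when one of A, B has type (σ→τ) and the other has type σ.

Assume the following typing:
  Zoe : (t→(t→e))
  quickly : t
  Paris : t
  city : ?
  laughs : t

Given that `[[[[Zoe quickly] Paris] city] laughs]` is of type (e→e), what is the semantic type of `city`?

For [[[[Zoe quickly] Paris] city] laughs] to have type (e→e) with laughs of type t, [[[Zoe quickly] Paris] city] must be the function: [[[Zoe quickly] Paris] city] : (t→(e→e)).
For [[[Zoe quickly] Paris] city] to have type (t→(e→e)) with [[Zoe quickly] Paris] of type e, city must be the function: city : (e→(t→(e→e))).

(e→(t→(e→e)))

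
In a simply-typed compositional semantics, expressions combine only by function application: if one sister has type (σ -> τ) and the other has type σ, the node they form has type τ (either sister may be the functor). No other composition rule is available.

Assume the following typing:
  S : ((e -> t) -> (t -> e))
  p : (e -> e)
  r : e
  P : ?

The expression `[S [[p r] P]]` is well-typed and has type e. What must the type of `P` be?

At [S [[p r] P]] (required: e): S is ((e -> t) -> (t -> e)), which is not a function with range e; hence [[p r] P] is the functor — type (((e -> t) -> (t -> e)) -> e).
At [[p r] P] (required: (((e -> t) -> (t -> e)) -> e)): [p r] is e, which is not a function with range (((e -> t) -> (t -> e)) -> e); hence P is the functor — type (e -> (((e -> t) -> (t -> e)) -> e)).

(e -> (((e -> t) -> (t -> e)) -> e))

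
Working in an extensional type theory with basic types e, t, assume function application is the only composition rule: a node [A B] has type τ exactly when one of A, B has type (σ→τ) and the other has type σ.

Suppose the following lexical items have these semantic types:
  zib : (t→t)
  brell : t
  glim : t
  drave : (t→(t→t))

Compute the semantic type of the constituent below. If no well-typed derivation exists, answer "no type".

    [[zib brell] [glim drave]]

t

At [zib brell], zib : (t→t) takes brell : t, giving t.
At [glim drave], drave : (t→(t→t)) takes glim : t, giving (t→t).
At [[zib brell] [glim drave]], [glim drave] : (t→t) takes [zib brell] : t, giving t.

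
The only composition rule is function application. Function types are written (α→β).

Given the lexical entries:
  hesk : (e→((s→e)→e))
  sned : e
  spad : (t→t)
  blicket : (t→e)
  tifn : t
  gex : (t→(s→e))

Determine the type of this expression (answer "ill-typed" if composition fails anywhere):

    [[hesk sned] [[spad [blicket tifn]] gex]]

At [hesk sned], hesk : (e→((s→e)→e)) takes sned : e, giving ((s→e)→e).
At [blicket tifn], blicket : (t→e) takes tifn : t, giving e.
At [spad [blicket tifn]]: neither (t→t) nor e can take the other as argument; the node is ill-typed.

ill-typed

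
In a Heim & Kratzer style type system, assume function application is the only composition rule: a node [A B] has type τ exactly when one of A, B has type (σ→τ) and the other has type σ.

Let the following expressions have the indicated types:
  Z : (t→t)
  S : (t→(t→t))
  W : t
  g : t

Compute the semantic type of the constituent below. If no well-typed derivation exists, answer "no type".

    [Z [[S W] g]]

t

[S W] — S of type (t→(t→t)) combines with W of type t: type (t→t).
[[S W] g] — [S W] of type (t→t) combines with g of type t: type t.
[Z [[S W] g]] — Z of type (t→t) combines with [[S W] g] of type t: type t.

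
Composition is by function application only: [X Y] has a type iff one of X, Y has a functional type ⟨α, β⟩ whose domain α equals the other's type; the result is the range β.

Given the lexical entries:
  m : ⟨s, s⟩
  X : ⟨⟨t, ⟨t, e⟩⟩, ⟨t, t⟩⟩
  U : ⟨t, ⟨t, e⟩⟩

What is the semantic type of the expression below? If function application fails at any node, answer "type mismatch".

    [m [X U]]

[X U]: X is ⟨⟨t, ⟨t, e⟩⟩, ⟨t, t⟩⟩, U is ⟨t, ⟨t, e⟩⟩; result ⟨t, t⟩.
[m [X U]]: ⟨s, s⟩ with ⟨t, t⟩ — neither is a function whose domain matches the other; composition fails here.

type mismatch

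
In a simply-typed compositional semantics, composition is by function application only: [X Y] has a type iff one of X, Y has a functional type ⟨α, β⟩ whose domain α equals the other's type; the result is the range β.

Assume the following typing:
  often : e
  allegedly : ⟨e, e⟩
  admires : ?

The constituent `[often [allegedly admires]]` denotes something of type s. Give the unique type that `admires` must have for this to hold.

⟨⟨e, e⟩, ⟨e, s⟩⟩

[often [allegedly admires]] must have type s. The sister often has type e; that is not a function onto s, so [allegedly admires] must be the functor, of type ⟨e, s⟩.
[allegedly admires] must have type ⟨e, s⟩. The sister allegedly has type ⟨e, e⟩; that is not a function onto ⟨e, s⟩, so admires must be the functor, of type ⟨⟨e, e⟩, ⟨e, s⟩⟩.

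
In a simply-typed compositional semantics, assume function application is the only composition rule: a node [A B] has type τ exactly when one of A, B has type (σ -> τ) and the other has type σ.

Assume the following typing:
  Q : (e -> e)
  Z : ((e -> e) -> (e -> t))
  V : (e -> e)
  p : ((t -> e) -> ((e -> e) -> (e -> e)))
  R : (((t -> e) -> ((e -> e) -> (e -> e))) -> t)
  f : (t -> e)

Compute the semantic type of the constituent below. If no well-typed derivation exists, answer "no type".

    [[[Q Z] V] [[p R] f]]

[Q Z] — Z of type ((e -> e) -> (e -> t)) combines with Q of type (e -> e): type (e -> t).
[[Q Z] V]: (e -> t) with (e -> e) — neither is a function whose domain matches the other; composition fails here.

no type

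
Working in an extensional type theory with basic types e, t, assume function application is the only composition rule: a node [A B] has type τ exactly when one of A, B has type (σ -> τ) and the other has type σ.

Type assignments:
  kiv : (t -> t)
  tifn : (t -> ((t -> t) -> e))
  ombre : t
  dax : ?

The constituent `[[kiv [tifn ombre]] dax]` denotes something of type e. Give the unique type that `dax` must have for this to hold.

For [[kiv [tifn ombre]] dax] to have type e with [kiv [tifn ombre]] of type e, dax must be the function: dax : (e -> e).

(e -> e)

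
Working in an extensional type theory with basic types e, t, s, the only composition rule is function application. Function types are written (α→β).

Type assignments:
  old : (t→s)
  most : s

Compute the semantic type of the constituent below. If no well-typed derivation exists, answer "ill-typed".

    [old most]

ill-typed

At [old most]: neither (t→s) nor s can take the other as argument; the node is ill-typed.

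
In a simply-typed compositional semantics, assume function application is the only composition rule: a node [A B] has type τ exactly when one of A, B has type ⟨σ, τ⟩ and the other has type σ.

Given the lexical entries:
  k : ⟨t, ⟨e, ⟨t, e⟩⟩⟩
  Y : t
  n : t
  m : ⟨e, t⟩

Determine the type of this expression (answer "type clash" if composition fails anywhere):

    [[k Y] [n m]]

type clash

[k Y]: k is ⟨t, ⟨e, ⟨t, e⟩⟩⟩, Y is t; result ⟨e, ⟨t, e⟩⟩.
At [n m]: neither t nor ⟨e, t⟩ can take the other as argument; the node is ill-typed.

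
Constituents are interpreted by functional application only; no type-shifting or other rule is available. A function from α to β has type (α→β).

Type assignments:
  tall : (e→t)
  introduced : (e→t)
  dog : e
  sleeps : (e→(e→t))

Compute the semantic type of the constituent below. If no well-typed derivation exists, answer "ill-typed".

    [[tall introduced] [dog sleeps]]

ill-typed

[tall introduced]: (e→t) with (e→t) — neither is a function whose domain matches the other; composition fails here.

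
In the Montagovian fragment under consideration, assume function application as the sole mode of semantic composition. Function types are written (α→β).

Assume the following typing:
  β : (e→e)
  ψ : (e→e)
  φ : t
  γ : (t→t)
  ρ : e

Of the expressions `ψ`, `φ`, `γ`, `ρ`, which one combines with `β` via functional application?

ψ : (e→e) — no; β wants e, and ψ wants e.
φ : t — no; β wants e, and φ wants nothing (atomic).
γ : (t→t) — no; β wants e, and γ wants t.
ρ — combines: β : (e→e) takes ρ : e as argument, giving e.

ρ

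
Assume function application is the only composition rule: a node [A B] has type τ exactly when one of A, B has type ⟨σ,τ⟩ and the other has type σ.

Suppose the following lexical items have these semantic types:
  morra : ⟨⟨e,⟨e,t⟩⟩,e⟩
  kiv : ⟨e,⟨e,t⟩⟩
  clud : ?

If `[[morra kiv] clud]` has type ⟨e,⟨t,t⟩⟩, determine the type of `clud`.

⟨e,⟨e,⟨t,t⟩⟩⟩

At [[morra kiv] clud] (required: ⟨e,⟨t,t⟩⟩): [morra kiv] is e, which is not a function with range ⟨e,⟨t,t⟩⟩; hence clud is the functor — type ⟨e,⟨e,⟨t,t⟩⟩⟩.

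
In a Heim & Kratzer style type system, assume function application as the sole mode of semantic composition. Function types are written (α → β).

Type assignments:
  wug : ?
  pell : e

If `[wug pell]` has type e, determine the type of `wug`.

[wug pell] is required to be e. pell : e cannot yield e as functor, so wug : (e → e).

(e → e)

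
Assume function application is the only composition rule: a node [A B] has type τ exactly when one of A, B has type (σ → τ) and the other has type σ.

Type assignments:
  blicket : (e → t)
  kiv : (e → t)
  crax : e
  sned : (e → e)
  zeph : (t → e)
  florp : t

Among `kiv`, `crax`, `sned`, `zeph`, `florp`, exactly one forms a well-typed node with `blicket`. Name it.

crax

kiv : (e → t) — does not combine with blicket.
crax — combines: blicket : (e → t) takes crax : e as argument, giving t.
sned : (e → e) — does not combine with blicket.
zeph : (t → e) — does not combine with blicket.
florp : t — does not combine with blicket.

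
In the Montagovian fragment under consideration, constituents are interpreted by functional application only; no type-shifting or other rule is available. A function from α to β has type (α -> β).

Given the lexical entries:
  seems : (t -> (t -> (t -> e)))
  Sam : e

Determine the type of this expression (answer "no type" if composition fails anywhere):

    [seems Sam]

[seems Sam]: (t -> (t -> (t -> e))) with e — neither is a function whose domain matches the other; composition fails here.

no type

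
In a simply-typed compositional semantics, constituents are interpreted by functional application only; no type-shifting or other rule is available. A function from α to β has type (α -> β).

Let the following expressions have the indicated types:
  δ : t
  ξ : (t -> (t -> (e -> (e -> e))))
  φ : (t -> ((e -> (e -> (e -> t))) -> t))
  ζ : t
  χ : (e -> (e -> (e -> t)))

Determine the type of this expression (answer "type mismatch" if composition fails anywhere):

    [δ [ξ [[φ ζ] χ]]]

(e -> (e -> e))

[φ ζ]: (t -> ((e -> (e -> (e -> t))) -> t)) applied to t yields ((e -> (e -> (e -> t))) -> t).
[[φ ζ] χ]: ((e -> (e -> (e -> t))) -> t) applied to (e -> (e -> (e -> t))) yields t.
[ξ [[φ ζ] χ]]: (t -> (t -> (e -> (e -> e)))) applied to t yields (t -> (e -> (e -> e))).
[δ [ξ [[φ ζ] χ]]]: (t -> (e -> (e -> e))) applied to t yields (e -> (e -> e)).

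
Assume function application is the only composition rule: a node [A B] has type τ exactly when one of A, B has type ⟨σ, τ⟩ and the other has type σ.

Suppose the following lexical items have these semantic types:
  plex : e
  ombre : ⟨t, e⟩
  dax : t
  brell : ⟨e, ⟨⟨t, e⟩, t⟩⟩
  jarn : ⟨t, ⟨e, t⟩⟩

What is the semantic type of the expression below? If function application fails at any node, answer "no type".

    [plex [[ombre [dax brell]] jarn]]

no type

[dax brell]: t with ⟨e, ⟨⟨t, e⟩, t⟩⟩ — neither is a function whose domain matches the other; composition fails here.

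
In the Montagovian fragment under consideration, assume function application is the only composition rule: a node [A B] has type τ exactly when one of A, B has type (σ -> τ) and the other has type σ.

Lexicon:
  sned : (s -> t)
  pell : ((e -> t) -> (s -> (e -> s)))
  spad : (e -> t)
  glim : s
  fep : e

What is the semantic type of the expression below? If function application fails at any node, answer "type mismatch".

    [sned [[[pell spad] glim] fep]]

t

[pell spad]: pell is ((e -> t) -> (s -> (e -> s))), spad is (e -> t); result (s -> (e -> s)).
[[pell spad] glim]: [pell spad] is (s -> (e -> s)), glim is s; result (e -> s).
[[[pell spad] glim] fep]: [[pell spad] glim] is (e -> s), fep is e; result s.
[sned [[[pell spad] glim] fep]]: sned is (s -> t), [[[pell spad] glim] fep] is s; result t.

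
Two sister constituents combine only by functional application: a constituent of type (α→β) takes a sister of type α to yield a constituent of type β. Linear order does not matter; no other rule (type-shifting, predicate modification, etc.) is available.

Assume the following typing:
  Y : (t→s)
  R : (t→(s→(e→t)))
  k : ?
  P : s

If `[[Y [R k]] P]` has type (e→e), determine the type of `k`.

((t→(s→(e→t)))→((t→s)→(s→(e→e))))

[[Y [R k]] P] must have type (e→e). The sister P has type s; that is not a function onto (e→e), so [Y [R k]] must be the functor, of type (s→(e→e)).
[Y [R k]] must have type (s→(e→e)). The sister Y has type (t→s); that is not a function onto (s→(e→e)), so [R k] must be the functor, of type ((t→s)→(s→(e→e))).
[R k] must have type ((t→s)→(s→(e→e))). The sister R has type (t→(s→(e→t))); that is not a function onto ((t→s)→(s→(e→e))), so k must be the functor, of type ((t→(s→(e→t)))→((t→s)→(s→(e→e)))).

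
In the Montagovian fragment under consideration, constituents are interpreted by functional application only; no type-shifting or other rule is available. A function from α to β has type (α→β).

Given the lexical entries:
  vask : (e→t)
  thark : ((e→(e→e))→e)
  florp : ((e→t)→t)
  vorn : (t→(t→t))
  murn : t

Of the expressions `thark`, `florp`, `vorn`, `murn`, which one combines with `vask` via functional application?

thark : ((e→(e→e))→e) — neither side's domain matches the other.
florp — combines: florp : ((e→t)→t) takes vask : (e→t) as argument, giving t.
vorn : (t→(t→t)) — neither side's domain matches the other.
murn : t — neither side's domain matches the other.

florp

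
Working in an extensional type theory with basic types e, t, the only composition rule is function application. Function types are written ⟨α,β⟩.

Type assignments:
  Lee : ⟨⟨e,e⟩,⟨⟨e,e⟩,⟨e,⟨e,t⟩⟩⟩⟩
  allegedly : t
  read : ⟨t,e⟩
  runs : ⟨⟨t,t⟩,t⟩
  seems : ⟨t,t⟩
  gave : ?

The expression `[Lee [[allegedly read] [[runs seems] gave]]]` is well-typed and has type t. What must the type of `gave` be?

At [Lee [[allegedly read] [[runs seems] gave]]] (required: t): Lee is ⟨⟨e,e⟩,⟨⟨e,e⟩,⟨e,⟨e,t⟩⟩⟩⟩, which is not a function with range t; hence [[allegedly read] [[runs seems] gave]] is the functor — type ⟨⟨⟨e,e⟩,⟨⟨e,e⟩,⟨e,⟨e,t⟩⟩⟩⟩,t⟩.
At [[allegedly read] [[runs seems] gave]] (required: ⟨⟨⟨e,e⟩,⟨⟨e,e⟩,⟨e,⟨e,t⟩⟩⟩⟩,t⟩): [allegedly read] is e, which is not a function with range ⟨⟨⟨e,e⟩,⟨⟨e,e⟩,⟨e,⟨e,t⟩⟩⟩⟩,t⟩; hence [[runs seems] gave] is the functor — type ⟨e,⟨⟨⟨e,e⟩,⟨⟨e,e⟩,⟨e,⟨e,t⟩⟩⟩⟩,t⟩⟩.
At [[runs seems] gave] (required: ⟨e,⟨⟨⟨e,e⟩,⟨⟨e,e⟩,⟨e,⟨e,t⟩⟩⟩⟩,t⟩⟩): [runs seems] is t, which is not a function with range ⟨e,⟨⟨⟨e,e⟩,⟨⟨e,e⟩,⟨e,⟨e,t⟩⟩⟩⟩,t⟩⟩; hence gave is the functor — type ⟨t,⟨e,⟨⟨⟨e,e⟩,⟨⟨e,e⟩,⟨e,⟨e,t⟩⟩⟩⟩,t⟩⟩⟩.

⟨t,⟨e,⟨⟨⟨e,e⟩,⟨⟨e,e⟩,⟨e,⟨e,t⟩⟩⟩⟩,t⟩⟩⟩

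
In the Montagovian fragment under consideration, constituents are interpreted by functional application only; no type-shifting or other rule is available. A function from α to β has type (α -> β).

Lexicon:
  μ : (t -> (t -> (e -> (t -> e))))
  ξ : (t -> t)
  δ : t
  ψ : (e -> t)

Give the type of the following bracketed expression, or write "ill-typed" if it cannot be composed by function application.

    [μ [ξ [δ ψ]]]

At [δ ψ]: neither t nor (e -> t) can take the other as argument; the node is ill-typed.

ill-typed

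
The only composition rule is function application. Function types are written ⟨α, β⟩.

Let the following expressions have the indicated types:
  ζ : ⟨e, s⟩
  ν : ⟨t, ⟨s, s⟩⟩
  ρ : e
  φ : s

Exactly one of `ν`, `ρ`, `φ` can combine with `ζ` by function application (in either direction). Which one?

ρ

ν : ⟨t, ⟨s, s⟩⟩ — does not combine with ζ.
ρ — combines: ζ : ⟨e, s⟩ takes ρ : e as argument, giving s.
φ : s — does not combine with ζ.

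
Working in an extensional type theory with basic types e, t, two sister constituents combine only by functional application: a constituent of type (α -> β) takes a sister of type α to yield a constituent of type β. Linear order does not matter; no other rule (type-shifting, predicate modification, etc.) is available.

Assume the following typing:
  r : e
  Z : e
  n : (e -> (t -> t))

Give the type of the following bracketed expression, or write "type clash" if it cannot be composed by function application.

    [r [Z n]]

type clash

At [Z n], n : (e -> (t -> t)) takes Z : e, giving (t -> t).
[r [Z n]]: e with (t -> t) — neither is a function whose domain matches the other; composition fails here.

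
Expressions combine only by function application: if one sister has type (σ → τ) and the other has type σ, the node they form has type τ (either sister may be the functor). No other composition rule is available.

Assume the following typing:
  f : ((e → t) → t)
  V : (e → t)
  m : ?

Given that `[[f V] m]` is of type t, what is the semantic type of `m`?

At [[f V] m] (required: t): [f V] is t, which is not a function with range t; hence m is the functor — type (t → t).

(t → t)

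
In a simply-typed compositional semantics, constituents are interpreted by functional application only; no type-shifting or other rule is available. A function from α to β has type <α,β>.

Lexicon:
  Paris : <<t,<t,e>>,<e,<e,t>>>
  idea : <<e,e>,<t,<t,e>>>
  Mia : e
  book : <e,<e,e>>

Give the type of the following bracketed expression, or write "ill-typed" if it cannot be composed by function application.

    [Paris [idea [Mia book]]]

<e,<e,t>>

At [Mia book], book : <e,<e,e>> takes Mia : e, giving <e,e>.
At [idea [Mia book]], idea : <<e,e>,<t,<t,e>>> takes [Mia book] : <e,e>, giving <t,<t,e>>.
At [Paris [idea [Mia book]]], Paris : <<t,<t,e>>,<e,<e,t>>> takes [idea [Mia book]] : <t,<t,e>>, giving <e,<e,t>>.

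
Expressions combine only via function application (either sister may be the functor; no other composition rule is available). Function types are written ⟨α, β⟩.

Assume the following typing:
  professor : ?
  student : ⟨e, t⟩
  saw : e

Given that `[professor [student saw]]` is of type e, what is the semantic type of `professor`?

[professor [student saw]] must have type e. The sister [student saw] has type t; that is not a function onto e, so professor must be the functor, of type ⟨t, e⟩.

⟨t, e⟩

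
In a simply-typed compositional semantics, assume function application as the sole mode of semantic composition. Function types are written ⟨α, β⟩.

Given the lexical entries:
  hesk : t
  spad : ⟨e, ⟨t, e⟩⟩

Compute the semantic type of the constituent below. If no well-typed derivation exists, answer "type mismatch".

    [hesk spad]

type mismatch

[hesk spad]: t and ⟨e, ⟨t, e⟩⟩ cannot combine by function application — type clash.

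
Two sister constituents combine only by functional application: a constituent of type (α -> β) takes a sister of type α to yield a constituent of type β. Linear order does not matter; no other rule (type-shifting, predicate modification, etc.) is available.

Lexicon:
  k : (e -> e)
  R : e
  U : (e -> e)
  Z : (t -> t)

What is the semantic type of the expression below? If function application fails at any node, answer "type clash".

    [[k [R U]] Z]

type clash

[R U]: functor U : (e -> e), argument R : e; result e.
[k [R U]]: functor k : (e -> e), argument [R U] : e; result e.
[[k [R U]] Z]: e and (t -> t) cannot combine by function application — type clash.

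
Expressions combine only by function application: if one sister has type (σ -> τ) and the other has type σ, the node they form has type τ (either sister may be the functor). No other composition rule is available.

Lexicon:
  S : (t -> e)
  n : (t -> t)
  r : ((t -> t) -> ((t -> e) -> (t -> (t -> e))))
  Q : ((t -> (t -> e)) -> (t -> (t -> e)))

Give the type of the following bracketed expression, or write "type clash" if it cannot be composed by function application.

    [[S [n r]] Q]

[n r]: r is ((t -> t) -> ((t -> e) -> (t -> (t -> e)))), n is (t -> t); result ((t -> e) -> (t -> (t -> e))).
[S [n r]]: [n r] is ((t -> e) -> (t -> (t -> e))), S is (t -> e); result (t -> (t -> e)).
[[S [n r]] Q]: Q is ((t -> (t -> e)) -> (t -> (t -> e))), [S [n r]] is (t -> (t -> e)); result (t -> (t -> e)).

(t -> (t -> e))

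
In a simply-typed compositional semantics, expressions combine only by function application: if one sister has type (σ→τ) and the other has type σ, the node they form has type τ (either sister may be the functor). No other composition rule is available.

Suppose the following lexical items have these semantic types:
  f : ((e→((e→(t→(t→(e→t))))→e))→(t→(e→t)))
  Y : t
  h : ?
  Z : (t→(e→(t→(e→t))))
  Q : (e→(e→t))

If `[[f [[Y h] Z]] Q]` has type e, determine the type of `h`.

[[f [[Y h] Z]] Q] is required to be e. Q : (e→(e→t)) cannot yield e as functor, so [f [[Y h] Z]] : ((e→(e→t))→e).
[f [[Y h] Z]] is required to be ((e→(e→t))→e). f : ((e→((e→(t→(t→(e→t))))→e))→(t→(e→t))) cannot yield ((e→(e→t))→e) as functor, so [[Y h] Z] : (((e→((e→(t→(t→(e→t))))→e))→(t→(e→t)))→((e→(e→t))→e)).
[[Y h] Z] is required to be (((e→((e→(t→(t→(e→t))))→e))→(t→(e→t)))→((e→(e→t))→e)). Z : (t→(e→(t→(e→t)))) cannot yield (((e→((e→(t→(t→(e→t))))→e))→(t→(e→t)))→((e→(e→t))→e)) as functor, so [Y h] : ((t→(e→(t→(e→t))))→(((e→((e→(t→(t→(e→t))))→e))→(t→(e→t)))→((e→(e→t))→e))).
[Y h] is required to be ((t→(e→(t→(e→t))))→(((e→((e→(t→(t→(e→t))))→e))→(t→(e→t)))→((e→(e→t))→e))). Y : t cannot yield ((t→(e→(t→(e→t))))→(((e→((e→(t→(t→(e→t))))→e))→(t→(e→t)))→((e→(e→t))→e))) as functor, so h : (t→((t→(e→(t→(e→t))))→(((e→((e→(t→(t→(e→t))))→e))→(t→(e→t)))→((e→(e→t))→e)))).

(t→((t→(e→(t→(e→t))))→(((e→((e→(t→(t→(e→t))))→e))→(t→(e→t)))→((e→(e→t))→e))))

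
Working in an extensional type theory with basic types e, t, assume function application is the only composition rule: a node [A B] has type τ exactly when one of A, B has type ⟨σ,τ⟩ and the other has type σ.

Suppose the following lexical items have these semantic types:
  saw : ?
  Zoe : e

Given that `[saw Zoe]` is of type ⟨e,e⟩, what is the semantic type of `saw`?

⟨e,⟨e,e⟩⟩

At [saw Zoe] (required: ⟨e,e⟩): Zoe is e, which is not a function with range ⟨e,e⟩; hence saw is the functor — type ⟨e,⟨e,e⟩⟩.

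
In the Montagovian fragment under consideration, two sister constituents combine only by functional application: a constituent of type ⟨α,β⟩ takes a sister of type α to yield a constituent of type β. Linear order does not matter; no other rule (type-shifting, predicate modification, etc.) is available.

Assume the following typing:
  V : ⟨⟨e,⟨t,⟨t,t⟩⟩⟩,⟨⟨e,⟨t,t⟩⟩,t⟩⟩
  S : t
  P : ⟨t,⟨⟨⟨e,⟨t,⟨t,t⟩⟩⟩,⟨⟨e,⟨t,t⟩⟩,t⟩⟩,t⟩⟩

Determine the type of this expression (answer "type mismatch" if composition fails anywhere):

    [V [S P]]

t

[S P]: P is ⟨t,⟨⟨⟨e,⟨t,⟨t,t⟩⟩⟩,⟨⟨e,⟨t,t⟩⟩,t⟩⟩,t⟩⟩, S is t; result ⟨⟨⟨e,⟨t,⟨t,t⟩⟩⟩,⟨⟨e,⟨t,t⟩⟩,t⟩⟩,t⟩.
[V [S P]]: [S P] is ⟨⟨⟨e,⟨t,⟨t,t⟩⟩⟩,⟨⟨e,⟨t,t⟩⟩,t⟩⟩,t⟩, V is ⟨⟨e,⟨t,⟨t,t⟩⟩⟩,⟨⟨e,⟨t,t⟩⟩,t⟩⟩; result t.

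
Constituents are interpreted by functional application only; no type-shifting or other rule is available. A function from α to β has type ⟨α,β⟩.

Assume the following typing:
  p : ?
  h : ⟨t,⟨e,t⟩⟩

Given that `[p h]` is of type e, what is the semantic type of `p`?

For [p h] to have type e with h of type ⟨t,⟨e,t⟩⟩, p must be the function: p : ⟨⟨t,⟨e,t⟩⟩,e⟩.

⟨⟨t,⟨e,t⟩⟩,e⟩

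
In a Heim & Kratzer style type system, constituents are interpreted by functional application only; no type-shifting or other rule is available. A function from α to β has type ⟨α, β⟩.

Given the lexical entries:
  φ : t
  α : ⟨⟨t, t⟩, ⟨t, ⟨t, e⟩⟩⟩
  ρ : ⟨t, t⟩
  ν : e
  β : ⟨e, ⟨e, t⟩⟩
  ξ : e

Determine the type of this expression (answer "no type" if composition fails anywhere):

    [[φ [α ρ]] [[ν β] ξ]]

[α ρ]: α is ⟨⟨t, t⟩, ⟨t, ⟨t, e⟩⟩⟩, ρ is ⟨t, t⟩; result ⟨t, ⟨t, e⟩⟩.
[φ [α ρ]]: [α ρ] is ⟨t, ⟨t, e⟩⟩, φ is t; result ⟨t, e⟩.
[ν β]: β is ⟨e, ⟨e, t⟩⟩, ν is e; result ⟨e, t⟩.
[[ν β] ξ]: [ν β] is ⟨e, t⟩, ξ is e; result t.
[[φ [α ρ]] [[ν β] ξ]]: [φ [α ρ]] is ⟨t, e⟩, [[ν β] ξ] is t; result e.

e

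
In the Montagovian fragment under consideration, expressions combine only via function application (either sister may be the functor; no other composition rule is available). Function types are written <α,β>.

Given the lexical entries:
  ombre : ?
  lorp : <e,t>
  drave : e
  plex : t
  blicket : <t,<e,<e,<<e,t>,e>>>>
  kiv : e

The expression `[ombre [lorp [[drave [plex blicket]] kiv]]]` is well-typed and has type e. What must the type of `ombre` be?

For [ombre [lorp [[drave [plex blicket]] kiv]]] to have type e with [lorp [[drave [plex blicket]] kiv]] of type e, ombre must be the function: ombre : <e,e>.

<e,e>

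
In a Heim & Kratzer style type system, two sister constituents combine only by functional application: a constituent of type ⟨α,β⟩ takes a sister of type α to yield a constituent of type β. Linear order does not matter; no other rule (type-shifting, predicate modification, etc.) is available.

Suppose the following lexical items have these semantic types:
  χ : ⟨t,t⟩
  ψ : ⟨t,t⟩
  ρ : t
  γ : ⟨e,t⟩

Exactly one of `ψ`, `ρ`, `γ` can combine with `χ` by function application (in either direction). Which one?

ρ

ψ : ⟨t,t⟩ — neither side's domain matches the other.
ρ — combines: χ : ⟨t,t⟩ takes ρ : t as argument, giving t.
γ : ⟨e,t⟩ — neither side's domain matches the other.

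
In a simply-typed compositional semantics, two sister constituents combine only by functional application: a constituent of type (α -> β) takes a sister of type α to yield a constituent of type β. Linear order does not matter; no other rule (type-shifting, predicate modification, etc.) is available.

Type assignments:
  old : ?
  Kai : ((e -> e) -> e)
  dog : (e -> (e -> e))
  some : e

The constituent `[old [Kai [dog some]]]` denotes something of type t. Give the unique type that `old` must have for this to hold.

[old [Kai [dog some]]] is required to be t. [Kai [dog some]] : e cannot yield t as functor, so old : (e -> t).

(e -> t)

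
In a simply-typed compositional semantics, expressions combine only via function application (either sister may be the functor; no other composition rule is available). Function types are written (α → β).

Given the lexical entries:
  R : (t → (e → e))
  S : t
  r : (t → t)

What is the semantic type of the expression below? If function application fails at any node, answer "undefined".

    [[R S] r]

[R S] — R of type (t → (e → e)) combines with S of type t: type (e → e).
At [[R S] r]: neither (e → e) nor (t → t) can take the other as argument; the node is ill-typed.

undefined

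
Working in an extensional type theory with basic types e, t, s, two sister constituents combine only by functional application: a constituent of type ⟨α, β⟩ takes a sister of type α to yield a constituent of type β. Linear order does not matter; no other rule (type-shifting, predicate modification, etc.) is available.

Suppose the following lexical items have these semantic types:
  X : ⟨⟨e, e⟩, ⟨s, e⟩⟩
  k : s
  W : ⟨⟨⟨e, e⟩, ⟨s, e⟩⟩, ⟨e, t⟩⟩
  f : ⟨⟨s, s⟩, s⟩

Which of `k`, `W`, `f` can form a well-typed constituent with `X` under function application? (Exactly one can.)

k : s — neither side's domain matches the other.
W — combines: W : ⟨⟨⟨e, e⟩, ⟨s, e⟩⟩, ⟨e, t⟩⟩ takes X : ⟨⟨e, e⟩, ⟨s, e⟩⟩ as argument, giving ⟨e, t⟩.
f : ⟨⟨s, s⟩, s⟩ — neither side's domain matches the other.

W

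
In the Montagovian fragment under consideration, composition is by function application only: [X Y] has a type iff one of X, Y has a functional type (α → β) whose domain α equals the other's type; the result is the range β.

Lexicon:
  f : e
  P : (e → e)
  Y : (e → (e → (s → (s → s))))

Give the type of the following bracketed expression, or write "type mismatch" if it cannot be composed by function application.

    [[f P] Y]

At [f P], P : (e → e) takes f : e, giving e.
At [[f P] Y], Y : (e → (e → (s → (s → s)))) takes [f P] : e, giving (e → (s → (s → s))).

(e → (s → (s → s)))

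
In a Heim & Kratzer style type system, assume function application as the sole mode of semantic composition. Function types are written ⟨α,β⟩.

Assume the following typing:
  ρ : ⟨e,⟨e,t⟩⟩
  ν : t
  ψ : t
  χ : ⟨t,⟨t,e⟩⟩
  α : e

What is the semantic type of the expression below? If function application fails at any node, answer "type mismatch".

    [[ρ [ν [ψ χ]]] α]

[ψ χ]: functor χ : ⟨t,⟨t,e⟩⟩, argument ψ : t; result ⟨t,e⟩.
[ν [ψ χ]]: functor [ψ χ] : ⟨t,e⟩, argument ν : t; result e.
[ρ [ν [ψ χ]]]: functor ρ : ⟨e,⟨e,t⟩⟩, argument [ν [ψ χ]] : e; result ⟨e,t⟩.
[[ρ [ν [ψ χ]]] α]: functor [ρ [ν [ψ χ]]] : ⟨e,t⟩, argument α : e; result t.

t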